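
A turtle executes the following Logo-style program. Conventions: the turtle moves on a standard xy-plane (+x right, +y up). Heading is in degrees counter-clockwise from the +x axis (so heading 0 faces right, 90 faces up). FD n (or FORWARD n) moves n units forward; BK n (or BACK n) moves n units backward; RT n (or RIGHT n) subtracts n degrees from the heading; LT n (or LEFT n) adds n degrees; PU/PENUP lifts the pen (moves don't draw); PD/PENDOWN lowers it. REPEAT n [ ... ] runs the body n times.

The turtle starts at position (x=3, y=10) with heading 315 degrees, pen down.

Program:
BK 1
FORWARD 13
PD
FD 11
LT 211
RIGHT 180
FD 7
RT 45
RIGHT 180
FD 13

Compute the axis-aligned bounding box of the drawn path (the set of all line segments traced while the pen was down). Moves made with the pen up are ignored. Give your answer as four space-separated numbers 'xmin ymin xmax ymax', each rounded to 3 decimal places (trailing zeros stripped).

Executing turtle program step by step:
Start: pos=(3,10), heading=315, pen down
BK 1: (3,10) -> (2.293,10.707) [heading=315, draw]
FD 13: (2.293,10.707) -> (11.485,1.515) [heading=315, draw]
PD: pen down
FD 11: (11.485,1.515) -> (19.263,-6.263) [heading=315, draw]
LT 211: heading 315 -> 166
RT 180: heading 166 -> 346
FD 7: (19.263,-6.263) -> (26.056,-7.957) [heading=346, draw]
RT 45: heading 346 -> 301
RT 180: heading 301 -> 121
FD 13: (26.056,-7.957) -> (19.36,3.186) [heading=121, draw]
Final: pos=(19.36,3.186), heading=121, 5 segment(s) drawn

Segment endpoints: x in {2.293, 3, 11.485, 19.263, 19.36, 26.056}, y in {-7.957, -6.263, 1.515, 3.186, 10, 10.707}
xmin=2.293, ymin=-7.957, xmax=26.056, ymax=10.707

Answer: 2.293 -7.957 26.056 10.707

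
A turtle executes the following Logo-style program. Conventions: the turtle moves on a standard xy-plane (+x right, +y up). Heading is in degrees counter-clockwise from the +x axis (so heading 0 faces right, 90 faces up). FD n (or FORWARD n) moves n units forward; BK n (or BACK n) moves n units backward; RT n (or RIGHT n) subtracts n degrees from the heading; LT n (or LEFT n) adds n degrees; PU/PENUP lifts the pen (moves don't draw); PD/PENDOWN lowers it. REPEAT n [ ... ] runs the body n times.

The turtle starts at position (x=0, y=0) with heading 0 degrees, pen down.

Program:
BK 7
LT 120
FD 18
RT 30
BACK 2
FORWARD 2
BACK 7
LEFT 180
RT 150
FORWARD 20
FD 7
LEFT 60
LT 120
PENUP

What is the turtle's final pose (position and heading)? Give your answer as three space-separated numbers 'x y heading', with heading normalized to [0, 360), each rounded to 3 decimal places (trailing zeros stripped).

Answer: -29.5 31.971 300

Derivation:
Executing turtle program step by step:
Start: pos=(0,0), heading=0, pen down
BK 7: (0,0) -> (-7,0) [heading=0, draw]
LT 120: heading 0 -> 120
FD 18: (-7,0) -> (-16,15.588) [heading=120, draw]
RT 30: heading 120 -> 90
BK 2: (-16,15.588) -> (-16,13.588) [heading=90, draw]
FD 2: (-16,13.588) -> (-16,15.588) [heading=90, draw]
BK 7: (-16,15.588) -> (-16,8.588) [heading=90, draw]
LT 180: heading 90 -> 270
RT 150: heading 270 -> 120
FD 20: (-16,8.588) -> (-26,25.909) [heading=120, draw]
FD 7: (-26,25.909) -> (-29.5,31.971) [heading=120, draw]
LT 60: heading 120 -> 180
LT 120: heading 180 -> 300
PU: pen up
Final: pos=(-29.5,31.971), heading=300, 7 segment(s) drawn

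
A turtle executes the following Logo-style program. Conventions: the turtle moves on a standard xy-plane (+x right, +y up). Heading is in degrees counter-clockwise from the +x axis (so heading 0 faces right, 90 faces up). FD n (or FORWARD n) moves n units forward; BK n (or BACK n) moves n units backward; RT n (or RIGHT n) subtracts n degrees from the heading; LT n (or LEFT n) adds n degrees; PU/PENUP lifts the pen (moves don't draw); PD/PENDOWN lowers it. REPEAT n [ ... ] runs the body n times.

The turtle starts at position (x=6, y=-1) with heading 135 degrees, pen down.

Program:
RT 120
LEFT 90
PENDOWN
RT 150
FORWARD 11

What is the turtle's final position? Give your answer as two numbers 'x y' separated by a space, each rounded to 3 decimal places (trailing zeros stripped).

Answer: 13.778 -8.778

Derivation:
Executing turtle program step by step:
Start: pos=(6,-1), heading=135, pen down
RT 120: heading 135 -> 15
LT 90: heading 15 -> 105
PD: pen down
RT 150: heading 105 -> 315
FD 11: (6,-1) -> (13.778,-8.778) [heading=315, draw]
Final: pos=(13.778,-8.778), heading=315, 1 segment(s) drawn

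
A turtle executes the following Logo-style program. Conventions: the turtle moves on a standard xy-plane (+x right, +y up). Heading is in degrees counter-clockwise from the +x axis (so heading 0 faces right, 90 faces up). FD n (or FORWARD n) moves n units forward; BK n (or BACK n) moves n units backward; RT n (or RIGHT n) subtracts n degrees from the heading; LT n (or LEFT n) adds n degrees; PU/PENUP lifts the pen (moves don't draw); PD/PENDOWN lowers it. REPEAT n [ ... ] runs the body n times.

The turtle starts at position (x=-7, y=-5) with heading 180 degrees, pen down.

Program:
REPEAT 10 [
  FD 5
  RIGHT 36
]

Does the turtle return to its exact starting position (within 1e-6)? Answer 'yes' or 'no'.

Answer: yes

Derivation:
Executing turtle program step by step:
Start: pos=(-7,-5), heading=180, pen down
REPEAT 10 [
  -- iteration 1/10 --
  FD 5: (-7,-5) -> (-12,-5) [heading=180, draw]
  RT 36: heading 180 -> 144
  -- iteration 2/10 --
  FD 5: (-12,-5) -> (-16.045,-2.061) [heading=144, draw]
  RT 36: heading 144 -> 108
  -- iteration 3/10 --
  FD 5: (-16.045,-2.061) -> (-17.59,2.694) [heading=108, draw]
  RT 36: heading 108 -> 72
  -- iteration 4/10 --
  FD 5: (-17.59,2.694) -> (-16.045,7.449) [heading=72, draw]
  RT 36: heading 72 -> 36
  -- iteration 5/10 --
  FD 5: (-16.045,7.449) -> (-12,10.388) [heading=36, draw]
  RT 36: heading 36 -> 0
  -- iteration 6/10 --
  FD 5: (-12,10.388) -> (-7,10.388) [heading=0, draw]
  RT 36: heading 0 -> 324
  -- iteration 7/10 --
  FD 5: (-7,10.388) -> (-2.955,7.449) [heading=324, draw]
  RT 36: heading 324 -> 288
  -- iteration 8/10 --
  FD 5: (-2.955,7.449) -> (-1.41,2.694) [heading=288, draw]
  RT 36: heading 288 -> 252
  -- iteration 9/10 --
  FD 5: (-1.41,2.694) -> (-2.955,-2.061) [heading=252, draw]
  RT 36: heading 252 -> 216
  -- iteration 10/10 --
  FD 5: (-2.955,-2.061) -> (-7,-5) [heading=216, draw]
  RT 36: heading 216 -> 180
]
Final: pos=(-7,-5), heading=180, 10 segment(s) drawn

Start position: (-7, -5)
Final position: (-7, -5)
Distance = 0; < 1e-6 -> CLOSED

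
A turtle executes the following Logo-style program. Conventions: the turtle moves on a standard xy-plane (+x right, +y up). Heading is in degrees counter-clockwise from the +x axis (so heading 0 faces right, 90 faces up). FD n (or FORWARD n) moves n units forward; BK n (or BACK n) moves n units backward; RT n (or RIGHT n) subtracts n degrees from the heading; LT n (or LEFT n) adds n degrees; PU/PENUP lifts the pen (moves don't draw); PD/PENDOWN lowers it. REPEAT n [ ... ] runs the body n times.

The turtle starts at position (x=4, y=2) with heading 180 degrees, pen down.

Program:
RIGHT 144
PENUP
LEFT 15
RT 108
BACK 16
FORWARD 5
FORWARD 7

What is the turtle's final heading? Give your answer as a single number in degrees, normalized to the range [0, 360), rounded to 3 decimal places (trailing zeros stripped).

Answer: 303

Derivation:
Executing turtle program step by step:
Start: pos=(4,2), heading=180, pen down
RT 144: heading 180 -> 36
PU: pen up
LT 15: heading 36 -> 51
RT 108: heading 51 -> 303
BK 16: (4,2) -> (-4.714,15.419) [heading=303, move]
FD 5: (-4.714,15.419) -> (-1.991,11.225) [heading=303, move]
FD 7: (-1.991,11.225) -> (1.821,5.355) [heading=303, move]
Final: pos=(1.821,5.355), heading=303, 0 segment(s) drawn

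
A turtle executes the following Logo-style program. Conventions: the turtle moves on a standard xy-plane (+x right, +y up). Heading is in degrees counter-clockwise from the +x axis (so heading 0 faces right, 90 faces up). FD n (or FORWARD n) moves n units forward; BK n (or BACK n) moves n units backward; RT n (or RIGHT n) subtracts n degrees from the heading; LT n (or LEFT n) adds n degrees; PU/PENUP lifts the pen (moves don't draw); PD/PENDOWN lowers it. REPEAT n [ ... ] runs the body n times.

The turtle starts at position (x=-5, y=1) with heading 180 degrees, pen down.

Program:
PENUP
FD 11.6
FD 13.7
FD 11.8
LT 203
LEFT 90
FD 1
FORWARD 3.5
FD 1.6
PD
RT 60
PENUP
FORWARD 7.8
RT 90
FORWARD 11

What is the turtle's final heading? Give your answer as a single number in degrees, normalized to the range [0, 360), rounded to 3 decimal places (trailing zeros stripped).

Answer: 323

Derivation:
Executing turtle program step by step:
Start: pos=(-5,1), heading=180, pen down
PU: pen up
FD 11.6: (-5,1) -> (-16.6,1) [heading=180, move]
FD 13.7: (-16.6,1) -> (-30.3,1) [heading=180, move]
FD 11.8: (-30.3,1) -> (-42.1,1) [heading=180, move]
LT 203: heading 180 -> 23
LT 90: heading 23 -> 113
FD 1: (-42.1,1) -> (-42.491,1.921) [heading=113, move]
FD 3.5: (-42.491,1.921) -> (-43.858,5.142) [heading=113, move]
FD 1.6: (-43.858,5.142) -> (-44.483,6.615) [heading=113, move]
PD: pen down
RT 60: heading 113 -> 53
PU: pen up
FD 7.8: (-44.483,6.615) -> (-39.789,12.844) [heading=53, move]
RT 90: heading 53 -> 323
FD 11: (-39.789,12.844) -> (-31.004,6.224) [heading=323, move]
Final: pos=(-31.004,6.224), heading=323, 0 segment(s) drawn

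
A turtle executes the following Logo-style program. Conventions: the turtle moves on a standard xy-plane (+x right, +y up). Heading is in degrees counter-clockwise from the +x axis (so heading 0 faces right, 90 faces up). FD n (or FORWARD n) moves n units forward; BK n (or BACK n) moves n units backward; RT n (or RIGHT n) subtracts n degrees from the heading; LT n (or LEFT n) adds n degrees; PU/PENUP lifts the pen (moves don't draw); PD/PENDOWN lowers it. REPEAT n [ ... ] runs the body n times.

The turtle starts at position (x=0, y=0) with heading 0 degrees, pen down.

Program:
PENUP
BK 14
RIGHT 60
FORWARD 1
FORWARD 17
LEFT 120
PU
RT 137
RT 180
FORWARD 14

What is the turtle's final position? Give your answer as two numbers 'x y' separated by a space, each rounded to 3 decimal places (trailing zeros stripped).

Executing turtle program step by step:
Start: pos=(0,0), heading=0, pen down
PU: pen up
BK 14: (0,0) -> (-14,0) [heading=0, move]
RT 60: heading 0 -> 300
FD 1: (-14,0) -> (-13.5,-0.866) [heading=300, move]
FD 17: (-13.5,-0.866) -> (-5,-15.588) [heading=300, move]
LT 120: heading 300 -> 60
PU: pen up
RT 137: heading 60 -> 283
RT 180: heading 283 -> 103
FD 14: (-5,-15.588) -> (-8.149,-1.947) [heading=103, move]
Final: pos=(-8.149,-1.947), heading=103, 0 segment(s) drawn

Answer: -8.149 -1.947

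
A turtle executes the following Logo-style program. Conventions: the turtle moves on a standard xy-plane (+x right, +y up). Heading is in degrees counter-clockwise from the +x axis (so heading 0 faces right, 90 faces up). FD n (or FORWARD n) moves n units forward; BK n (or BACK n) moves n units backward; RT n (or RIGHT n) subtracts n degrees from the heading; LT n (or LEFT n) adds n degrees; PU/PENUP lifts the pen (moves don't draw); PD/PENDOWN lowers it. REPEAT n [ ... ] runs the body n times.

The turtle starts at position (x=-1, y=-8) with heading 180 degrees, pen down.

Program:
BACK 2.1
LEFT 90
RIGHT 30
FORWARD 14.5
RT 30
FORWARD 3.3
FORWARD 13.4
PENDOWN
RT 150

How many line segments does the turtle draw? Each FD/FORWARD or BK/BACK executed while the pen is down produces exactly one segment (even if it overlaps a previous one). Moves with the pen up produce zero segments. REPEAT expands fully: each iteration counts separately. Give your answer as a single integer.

Answer: 4

Derivation:
Executing turtle program step by step:
Start: pos=(-1,-8), heading=180, pen down
BK 2.1: (-1,-8) -> (1.1,-8) [heading=180, draw]
LT 90: heading 180 -> 270
RT 30: heading 270 -> 240
FD 14.5: (1.1,-8) -> (-6.15,-20.557) [heading=240, draw]
RT 30: heading 240 -> 210
FD 3.3: (-6.15,-20.557) -> (-9.008,-22.207) [heading=210, draw]
FD 13.4: (-9.008,-22.207) -> (-20.613,-28.907) [heading=210, draw]
PD: pen down
RT 150: heading 210 -> 60
Final: pos=(-20.613,-28.907), heading=60, 4 segment(s) drawn
Segments drawn: 4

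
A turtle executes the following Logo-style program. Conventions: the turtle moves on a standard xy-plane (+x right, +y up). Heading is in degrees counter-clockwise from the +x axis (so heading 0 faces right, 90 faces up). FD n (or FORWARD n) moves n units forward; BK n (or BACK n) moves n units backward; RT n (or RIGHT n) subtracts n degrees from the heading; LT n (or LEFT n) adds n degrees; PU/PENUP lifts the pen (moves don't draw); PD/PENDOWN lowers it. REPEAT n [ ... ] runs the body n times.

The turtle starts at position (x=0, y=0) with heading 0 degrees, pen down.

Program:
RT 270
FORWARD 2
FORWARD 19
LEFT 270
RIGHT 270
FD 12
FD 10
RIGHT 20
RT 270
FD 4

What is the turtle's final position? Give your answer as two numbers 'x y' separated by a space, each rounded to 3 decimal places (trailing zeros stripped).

Answer: -3.759 44.368

Derivation:
Executing turtle program step by step:
Start: pos=(0,0), heading=0, pen down
RT 270: heading 0 -> 90
FD 2: (0,0) -> (0,2) [heading=90, draw]
FD 19: (0,2) -> (0,21) [heading=90, draw]
LT 270: heading 90 -> 0
RT 270: heading 0 -> 90
FD 12: (0,21) -> (0,33) [heading=90, draw]
FD 10: (0,33) -> (0,43) [heading=90, draw]
RT 20: heading 90 -> 70
RT 270: heading 70 -> 160
FD 4: (0,43) -> (-3.759,44.368) [heading=160, draw]
Final: pos=(-3.759,44.368), heading=160, 5 segment(s) drawn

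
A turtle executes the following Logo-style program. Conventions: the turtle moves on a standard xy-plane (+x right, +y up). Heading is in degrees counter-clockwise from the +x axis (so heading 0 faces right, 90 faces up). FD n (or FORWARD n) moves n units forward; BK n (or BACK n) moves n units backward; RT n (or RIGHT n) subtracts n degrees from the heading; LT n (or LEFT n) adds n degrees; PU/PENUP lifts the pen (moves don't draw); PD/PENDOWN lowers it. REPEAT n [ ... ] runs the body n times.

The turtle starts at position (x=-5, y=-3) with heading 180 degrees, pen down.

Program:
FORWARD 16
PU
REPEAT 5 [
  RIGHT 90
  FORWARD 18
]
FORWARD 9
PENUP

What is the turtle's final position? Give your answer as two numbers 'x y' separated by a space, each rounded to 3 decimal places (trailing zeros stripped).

Answer: -21 24

Derivation:
Executing turtle program step by step:
Start: pos=(-5,-3), heading=180, pen down
FD 16: (-5,-3) -> (-21,-3) [heading=180, draw]
PU: pen up
REPEAT 5 [
  -- iteration 1/5 --
  RT 90: heading 180 -> 90
  FD 18: (-21,-3) -> (-21,15) [heading=90, move]
  -- iteration 2/5 --
  RT 90: heading 90 -> 0
  FD 18: (-21,15) -> (-3,15) [heading=0, move]
  -- iteration 3/5 --
  RT 90: heading 0 -> 270
  FD 18: (-3,15) -> (-3,-3) [heading=270, move]
  -- iteration 4/5 --
  RT 90: heading 270 -> 180
  FD 18: (-3,-3) -> (-21,-3) [heading=180, move]
  -- iteration 5/5 --
  RT 90: heading 180 -> 90
  FD 18: (-21,-3) -> (-21,15) [heading=90, move]
]
FD 9: (-21,15) -> (-21,24) [heading=90, move]
PU: pen up
Final: pos=(-21,24), heading=90, 1 segment(s) drawn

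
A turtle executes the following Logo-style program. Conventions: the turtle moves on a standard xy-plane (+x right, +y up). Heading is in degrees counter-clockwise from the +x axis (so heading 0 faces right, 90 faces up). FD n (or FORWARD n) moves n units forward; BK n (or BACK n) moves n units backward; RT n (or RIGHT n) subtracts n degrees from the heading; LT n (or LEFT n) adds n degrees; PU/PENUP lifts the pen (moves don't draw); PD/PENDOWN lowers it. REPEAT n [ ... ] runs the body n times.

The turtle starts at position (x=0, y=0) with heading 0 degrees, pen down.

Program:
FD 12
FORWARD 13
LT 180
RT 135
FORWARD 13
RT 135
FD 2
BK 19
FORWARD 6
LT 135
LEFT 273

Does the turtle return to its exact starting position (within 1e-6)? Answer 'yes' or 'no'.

Answer: no

Derivation:
Executing turtle program step by step:
Start: pos=(0,0), heading=0, pen down
FD 12: (0,0) -> (12,0) [heading=0, draw]
FD 13: (12,0) -> (25,0) [heading=0, draw]
LT 180: heading 0 -> 180
RT 135: heading 180 -> 45
FD 13: (25,0) -> (34.192,9.192) [heading=45, draw]
RT 135: heading 45 -> 270
FD 2: (34.192,9.192) -> (34.192,7.192) [heading=270, draw]
BK 19: (34.192,7.192) -> (34.192,26.192) [heading=270, draw]
FD 6: (34.192,26.192) -> (34.192,20.192) [heading=270, draw]
LT 135: heading 270 -> 45
LT 273: heading 45 -> 318
Final: pos=(34.192,20.192), heading=318, 6 segment(s) drawn

Start position: (0, 0)
Final position: (34.192, 20.192)
Distance = 39.71; >= 1e-6 -> NOT closed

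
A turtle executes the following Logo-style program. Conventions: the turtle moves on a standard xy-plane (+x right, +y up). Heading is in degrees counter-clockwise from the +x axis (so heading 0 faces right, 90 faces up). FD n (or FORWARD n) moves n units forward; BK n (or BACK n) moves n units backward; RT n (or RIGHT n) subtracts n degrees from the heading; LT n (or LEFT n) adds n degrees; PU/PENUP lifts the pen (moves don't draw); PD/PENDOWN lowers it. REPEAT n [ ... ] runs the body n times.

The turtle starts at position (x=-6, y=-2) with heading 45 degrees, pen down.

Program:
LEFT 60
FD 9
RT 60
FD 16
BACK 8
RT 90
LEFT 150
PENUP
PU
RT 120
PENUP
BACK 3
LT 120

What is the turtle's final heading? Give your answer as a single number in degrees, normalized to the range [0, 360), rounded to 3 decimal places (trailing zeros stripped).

Executing turtle program step by step:
Start: pos=(-6,-2), heading=45, pen down
LT 60: heading 45 -> 105
FD 9: (-6,-2) -> (-8.329,6.693) [heading=105, draw]
RT 60: heading 105 -> 45
FD 16: (-8.329,6.693) -> (2.984,18.007) [heading=45, draw]
BK 8: (2.984,18.007) -> (-2.673,12.35) [heading=45, draw]
RT 90: heading 45 -> 315
LT 150: heading 315 -> 105
PU: pen up
PU: pen up
RT 120: heading 105 -> 345
PU: pen up
BK 3: (-2.673,12.35) -> (-5.57,13.127) [heading=345, move]
LT 120: heading 345 -> 105
Final: pos=(-5.57,13.127), heading=105, 3 segment(s) drawn

Answer: 105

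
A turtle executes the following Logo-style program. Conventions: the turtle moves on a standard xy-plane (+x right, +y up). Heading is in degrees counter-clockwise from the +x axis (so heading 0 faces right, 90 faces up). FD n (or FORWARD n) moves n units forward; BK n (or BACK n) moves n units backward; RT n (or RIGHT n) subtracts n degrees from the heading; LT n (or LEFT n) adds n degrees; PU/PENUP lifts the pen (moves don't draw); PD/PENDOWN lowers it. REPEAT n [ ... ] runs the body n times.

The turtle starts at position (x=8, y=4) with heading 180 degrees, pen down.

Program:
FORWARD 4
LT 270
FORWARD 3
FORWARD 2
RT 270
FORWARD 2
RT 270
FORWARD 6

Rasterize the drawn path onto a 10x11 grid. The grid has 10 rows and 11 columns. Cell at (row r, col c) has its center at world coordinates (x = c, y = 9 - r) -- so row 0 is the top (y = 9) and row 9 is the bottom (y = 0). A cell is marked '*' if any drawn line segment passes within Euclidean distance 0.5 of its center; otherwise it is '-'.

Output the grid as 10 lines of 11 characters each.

Answer: --***------
--*-*------
--*-*------
--*-*------
--*-*------
--*-*****--
--*--------
-----------
-----------
-----------

Derivation:
Segment 0: (8,4) -> (4,4)
Segment 1: (4,4) -> (4,7)
Segment 2: (4,7) -> (4,9)
Segment 3: (4,9) -> (2,9)
Segment 4: (2,9) -> (2,3)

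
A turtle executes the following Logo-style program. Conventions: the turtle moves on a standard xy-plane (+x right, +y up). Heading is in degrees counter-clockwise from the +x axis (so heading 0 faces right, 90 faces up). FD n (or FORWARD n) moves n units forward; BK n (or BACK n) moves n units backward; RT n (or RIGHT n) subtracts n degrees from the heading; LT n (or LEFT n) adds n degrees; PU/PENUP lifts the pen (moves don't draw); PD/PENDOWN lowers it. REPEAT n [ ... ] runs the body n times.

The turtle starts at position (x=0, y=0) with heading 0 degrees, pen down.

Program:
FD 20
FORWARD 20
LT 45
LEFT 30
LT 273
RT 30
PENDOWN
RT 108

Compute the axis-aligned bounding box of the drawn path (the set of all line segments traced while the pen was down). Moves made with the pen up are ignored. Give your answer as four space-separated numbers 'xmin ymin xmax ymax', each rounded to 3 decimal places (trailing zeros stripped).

Executing turtle program step by step:
Start: pos=(0,0), heading=0, pen down
FD 20: (0,0) -> (20,0) [heading=0, draw]
FD 20: (20,0) -> (40,0) [heading=0, draw]
LT 45: heading 0 -> 45
LT 30: heading 45 -> 75
LT 273: heading 75 -> 348
RT 30: heading 348 -> 318
PD: pen down
RT 108: heading 318 -> 210
Final: pos=(40,0), heading=210, 2 segment(s) drawn

Segment endpoints: x in {0, 20, 40}, y in {0}
xmin=0, ymin=0, xmax=40, ymax=0

Answer: 0 0 40 0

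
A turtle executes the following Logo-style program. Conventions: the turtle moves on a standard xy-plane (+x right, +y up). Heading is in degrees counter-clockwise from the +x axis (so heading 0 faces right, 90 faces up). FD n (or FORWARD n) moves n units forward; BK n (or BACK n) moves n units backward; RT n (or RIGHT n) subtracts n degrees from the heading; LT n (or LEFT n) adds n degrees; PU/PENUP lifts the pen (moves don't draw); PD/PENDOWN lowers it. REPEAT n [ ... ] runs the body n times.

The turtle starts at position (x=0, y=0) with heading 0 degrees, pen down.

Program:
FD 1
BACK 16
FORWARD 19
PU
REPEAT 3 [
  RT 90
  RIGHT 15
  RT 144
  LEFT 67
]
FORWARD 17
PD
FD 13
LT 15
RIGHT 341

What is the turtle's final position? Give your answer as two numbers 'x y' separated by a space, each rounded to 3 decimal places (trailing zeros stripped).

Answer: -25.836 3.136

Derivation:
Executing turtle program step by step:
Start: pos=(0,0), heading=0, pen down
FD 1: (0,0) -> (1,0) [heading=0, draw]
BK 16: (1,0) -> (-15,0) [heading=0, draw]
FD 19: (-15,0) -> (4,0) [heading=0, draw]
PU: pen up
REPEAT 3 [
  -- iteration 1/3 --
  RT 90: heading 0 -> 270
  RT 15: heading 270 -> 255
  RT 144: heading 255 -> 111
  LT 67: heading 111 -> 178
  -- iteration 2/3 --
  RT 90: heading 178 -> 88
  RT 15: heading 88 -> 73
  RT 144: heading 73 -> 289
  LT 67: heading 289 -> 356
  -- iteration 3/3 --
  RT 90: heading 356 -> 266
  RT 15: heading 266 -> 251
  RT 144: heading 251 -> 107
  LT 67: heading 107 -> 174
]
FD 17: (4,0) -> (-12.907,1.777) [heading=174, move]
PD: pen down
FD 13: (-12.907,1.777) -> (-25.836,3.136) [heading=174, draw]
LT 15: heading 174 -> 189
RT 341: heading 189 -> 208
Final: pos=(-25.836,3.136), heading=208, 4 segment(s) drawn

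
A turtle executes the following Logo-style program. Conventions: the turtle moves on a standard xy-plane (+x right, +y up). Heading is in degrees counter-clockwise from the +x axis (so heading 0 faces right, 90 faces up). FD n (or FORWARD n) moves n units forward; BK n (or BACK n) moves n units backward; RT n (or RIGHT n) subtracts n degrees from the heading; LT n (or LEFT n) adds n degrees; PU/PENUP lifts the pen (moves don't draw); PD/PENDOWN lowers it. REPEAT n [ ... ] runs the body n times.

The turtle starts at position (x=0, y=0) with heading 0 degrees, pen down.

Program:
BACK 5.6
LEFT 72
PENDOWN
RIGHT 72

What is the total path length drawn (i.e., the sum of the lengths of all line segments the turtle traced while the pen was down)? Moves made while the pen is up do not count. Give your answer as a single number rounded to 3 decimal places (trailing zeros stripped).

Executing turtle program step by step:
Start: pos=(0,0), heading=0, pen down
BK 5.6: (0,0) -> (-5.6,0) [heading=0, draw]
LT 72: heading 0 -> 72
PD: pen down
RT 72: heading 72 -> 0
Final: pos=(-5.6,0), heading=0, 1 segment(s) drawn

Segment lengths:
  seg 1: (0,0) -> (-5.6,0), length = 5.6
Total = 5.6

Answer: 5.6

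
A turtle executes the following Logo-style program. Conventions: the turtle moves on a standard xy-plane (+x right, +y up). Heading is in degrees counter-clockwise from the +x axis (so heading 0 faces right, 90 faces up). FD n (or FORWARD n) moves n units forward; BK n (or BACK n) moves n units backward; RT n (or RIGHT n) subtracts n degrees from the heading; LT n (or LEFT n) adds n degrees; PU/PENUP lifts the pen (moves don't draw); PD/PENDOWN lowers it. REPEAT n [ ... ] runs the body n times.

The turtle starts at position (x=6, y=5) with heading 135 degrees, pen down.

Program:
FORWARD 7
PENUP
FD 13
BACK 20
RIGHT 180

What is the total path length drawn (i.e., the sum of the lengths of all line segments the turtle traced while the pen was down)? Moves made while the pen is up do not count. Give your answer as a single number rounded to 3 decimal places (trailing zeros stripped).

Executing turtle program step by step:
Start: pos=(6,5), heading=135, pen down
FD 7: (6,5) -> (1.05,9.95) [heading=135, draw]
PU: pen up
FD 13: (1.05,9.95) -> (-8.142,19.142) [heading=135, move]
BK 20: (-8.142,19.142) -> (6,5) [heading=135, move]
RT 180: heading 135 -> 315
Final: pos=(6,5), heading=315, 1 segment(s) drawn

Segment lengths:
  seg 1: (6,5) -> (1.05,9.95), length = 7
Total = 7

Answer: 7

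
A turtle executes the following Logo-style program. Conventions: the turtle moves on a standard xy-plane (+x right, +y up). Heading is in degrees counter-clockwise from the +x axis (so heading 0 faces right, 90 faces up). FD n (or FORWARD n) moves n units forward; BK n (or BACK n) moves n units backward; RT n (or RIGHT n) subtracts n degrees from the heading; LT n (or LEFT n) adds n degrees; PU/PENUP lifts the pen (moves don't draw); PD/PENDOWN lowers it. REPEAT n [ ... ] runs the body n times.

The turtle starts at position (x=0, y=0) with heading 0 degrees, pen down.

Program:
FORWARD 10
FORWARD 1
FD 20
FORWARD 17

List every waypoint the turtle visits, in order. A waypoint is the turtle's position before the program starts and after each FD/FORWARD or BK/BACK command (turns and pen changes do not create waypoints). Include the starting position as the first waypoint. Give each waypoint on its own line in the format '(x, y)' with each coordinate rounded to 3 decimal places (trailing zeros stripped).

Answer: (0, 0)
(10, 0)
(11, 0)
(31, 0)
(48, 0)

Derivation:
Executing turtle program step by step:
Start: pos=(0,0), heading=0, pen down
FD 10: (0,0) -> (10,0) [heading=0, draw]
FD 1: (10,0) -> (11,0) [heading=0, draw]
FD 20: (11,0) -> (31,0) [heading=0, draw]
FD 17: (31,0) -> (48,0) [heading=0, draw]
Final: pos=(48,0), heading=0, 4 segment(s) drawn
Waypoints (5 total):
(0, 0)
(10, 0)
(11, 0)
(31, 0)
(48, 0)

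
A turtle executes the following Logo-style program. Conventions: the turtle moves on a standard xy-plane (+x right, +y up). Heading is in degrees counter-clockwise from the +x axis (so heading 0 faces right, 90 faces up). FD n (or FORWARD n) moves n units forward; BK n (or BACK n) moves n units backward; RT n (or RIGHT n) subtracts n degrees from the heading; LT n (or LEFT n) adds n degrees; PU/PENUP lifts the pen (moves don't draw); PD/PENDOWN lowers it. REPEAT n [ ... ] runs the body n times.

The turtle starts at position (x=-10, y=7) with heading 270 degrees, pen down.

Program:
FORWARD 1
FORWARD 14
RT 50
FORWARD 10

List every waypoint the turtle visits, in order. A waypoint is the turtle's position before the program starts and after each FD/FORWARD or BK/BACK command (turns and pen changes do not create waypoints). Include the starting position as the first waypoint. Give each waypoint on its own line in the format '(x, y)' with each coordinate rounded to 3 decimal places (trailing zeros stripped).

Answer: (-10, 7)
(-10, 6)
(-10, -8)
(-17.66, -14.428)

Derivation:
Executing turtle program step by step:
Start: pos=(-10,7), heading=270, pen down
FD 1: (-10,7) -> (-10,6) [heading=270, draw]
FD 14: (-10,6) -> (-10,-8) [heading=270, draw]
RT 50: heading 270 -> 220
FD 10: (-10,-8) -> (-17.66,-14.428) [heading=220, draw]
Final: pos=(-17.66,-14.428), heading=220, 3 segment(s) drawn
Waypoints (4 total):
(-10, 7)
(-10, 6)
(-10, -8)
(-17.66, -14.428)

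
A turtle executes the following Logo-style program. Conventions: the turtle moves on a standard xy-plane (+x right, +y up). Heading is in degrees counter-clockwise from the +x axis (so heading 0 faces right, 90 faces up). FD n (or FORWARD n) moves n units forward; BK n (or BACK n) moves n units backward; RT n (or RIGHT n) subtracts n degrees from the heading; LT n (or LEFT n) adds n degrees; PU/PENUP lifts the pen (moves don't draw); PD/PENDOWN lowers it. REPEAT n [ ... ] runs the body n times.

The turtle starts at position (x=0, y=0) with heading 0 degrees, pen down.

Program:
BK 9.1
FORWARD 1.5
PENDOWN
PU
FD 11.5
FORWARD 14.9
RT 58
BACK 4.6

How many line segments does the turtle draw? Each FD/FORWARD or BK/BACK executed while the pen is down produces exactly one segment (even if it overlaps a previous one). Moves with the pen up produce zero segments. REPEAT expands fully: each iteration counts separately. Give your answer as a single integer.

Executing turtle program step by step:
Start: pos=(0,0), heading=0, pen down
BK 9.1: (0,0) -> (-9.1,0) [heading=0, draw]
FD 1.5: (-9.1,0) -> (-7.6,0) [heading=0, draw]
PD: pen down
PU: pen up
FD 11.5: (-7.6,0) -> (3.9,0) [heading=0, move]
FD 14.9: (3.9,0) -> (18.8,0) [heading=0, move]
RT 58: heading 0 -> 302
BK 4.6: (18.8,0) -> (16.362,3.901) [heading=302, move]
Final: pos=(16.362,3.901), heading=302, 2 segment(s) drawn
Segments drawn: 2

Answer: 2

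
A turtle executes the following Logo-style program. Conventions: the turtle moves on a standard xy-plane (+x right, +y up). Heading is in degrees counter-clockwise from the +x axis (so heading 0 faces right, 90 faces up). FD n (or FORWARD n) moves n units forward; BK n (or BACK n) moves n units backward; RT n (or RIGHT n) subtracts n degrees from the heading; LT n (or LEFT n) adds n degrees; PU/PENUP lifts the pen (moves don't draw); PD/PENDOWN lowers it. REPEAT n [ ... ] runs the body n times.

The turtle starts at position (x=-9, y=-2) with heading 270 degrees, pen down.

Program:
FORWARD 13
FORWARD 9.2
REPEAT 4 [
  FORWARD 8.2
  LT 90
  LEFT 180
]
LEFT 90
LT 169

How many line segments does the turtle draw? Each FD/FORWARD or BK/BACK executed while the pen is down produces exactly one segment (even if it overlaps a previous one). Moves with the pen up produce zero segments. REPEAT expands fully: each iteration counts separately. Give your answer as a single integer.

Answer: 6

Derivation:
Executing turtle program step by step:
Start: pos=(-9,-2), heading=270, pen down
FD 13: (-9,-2) -> (-9,-15) [heading=270, draw]
FD 9.2: (-9,-15) -> (-9,-24.2) [heading=270, draw]
REPEAT 4 [
  -- iteration 1/4 --
  FD 8.2: (-9,-24.2) -> (-9,-32.4) [heading=270, draw]
  LT 90: heading 270 -> 0
  LT 180: heading 0 -> 180
  -- iteration 2/4 --
  FD 8.2: (-9,-32.4) -> (-17.2,-32.4) [heading=180, draw]
  LT 90: heading 180 -> 270
  LT 180: heading 270 -> 90
  -- iteration 3/4 --
  FD 8.2: (-17.2,-32.4) -> (-17.2,-24.2) [heading=90, draw]
  LT 90: heading 90 -> 180
  LT 180: heading 180 -> 0
  -- iteration 4/4 --
  FD 8.2: (-17.2,-24.2) -> (-9,-24.2) [heading=0, draw]
  LT 90: heading 0 -> 90
  LT 180: heading 90 -> 270
]
LT 90: heading 270 -> 0
LT 169: heading 0 -> 169
Final: pos=(-9,-24.2), heading=169, 6 segment(s) drawn
Segments drawn: 6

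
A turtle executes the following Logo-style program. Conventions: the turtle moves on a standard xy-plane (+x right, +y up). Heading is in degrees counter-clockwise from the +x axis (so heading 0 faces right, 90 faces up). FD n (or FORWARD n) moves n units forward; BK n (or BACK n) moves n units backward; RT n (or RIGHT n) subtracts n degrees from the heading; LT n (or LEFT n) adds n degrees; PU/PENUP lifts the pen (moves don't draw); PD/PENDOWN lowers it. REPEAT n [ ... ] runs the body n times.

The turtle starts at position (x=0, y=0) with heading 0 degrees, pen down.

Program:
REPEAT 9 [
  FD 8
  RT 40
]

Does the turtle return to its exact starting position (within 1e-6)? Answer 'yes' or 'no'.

Executing turtle program step by step:
Start: pos=(0,0), heading=0, pen down
REPEAT 9 [
  -- iteration 1/9 --
  FD 8: (0,0) -> (8,0) [heading=0, draw]
  RT 40: heading 0 -> 320
  -- iteration 2/9 --
  FD 8: (8,0) -> (14.128,-5.142) [heading=320, draw]
  RT 40: heading 320 -> 280
  -- iteration 3/9 --
  FD 8: (14.128,-5.142) -> (15.518,-13.021) [heading=280, draw]
  RT 40: heading 280 -> 240
  -- iteration 4/9 --
  FD 8: (15.518,-13.021) -> (11.518,-19.949) [heading=240, draw]
  RT 40: heading 240 -> 200
  -- iteration 5/9 --
  FD 8: (11.518,-19.949) -> (4,-22.685) [heading=200, draw]
  RT 40: heading 200 -> 160
  -- iteration 6/9 --
  FD 8: (4,-22.685) -> (-3.518,-19.949) [heading=160, draw]
  RT 40: heading 160 -> 120
  -- iteration 7/9 --
  FD 8: (-3.518,-19.949) -> (-7.518,-13.021) [heading=120, draw]
  RT 40: heading 120 -> 80
  -- iteration 8/9 --
  FD 8: (-7.518,-13.021) -> (-6.128,-5.142) [heading=80, draw]
  RT 40: heading 80 -> 40
  -- iteration 9/9 --
  FD 8: (-6.128,-5.142) -> (0,0) [heading=40, draw]
  RT 40: heading 40 -> 0
]
Final: pos=(0,0), heading=0, 9 segment(s) drawn

Start position: (0, 0)
Final position: (0, 0)
Distance = 0; < 1e-6 -> CLOSED

Answer: yes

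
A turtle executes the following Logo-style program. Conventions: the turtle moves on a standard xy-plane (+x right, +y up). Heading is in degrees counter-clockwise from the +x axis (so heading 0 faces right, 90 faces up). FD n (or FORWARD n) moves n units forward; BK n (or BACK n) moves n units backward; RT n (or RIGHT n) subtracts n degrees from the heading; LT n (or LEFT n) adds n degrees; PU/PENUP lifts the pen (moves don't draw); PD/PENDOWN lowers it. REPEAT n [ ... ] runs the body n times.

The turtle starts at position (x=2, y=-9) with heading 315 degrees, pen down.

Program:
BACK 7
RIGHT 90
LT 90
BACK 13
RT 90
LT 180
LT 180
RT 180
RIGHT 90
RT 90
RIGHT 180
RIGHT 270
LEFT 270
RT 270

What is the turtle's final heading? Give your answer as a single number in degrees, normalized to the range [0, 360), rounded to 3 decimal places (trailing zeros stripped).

Answer: 135

Derivation:
Executing turtle program step by step:
Start: pos=(2,-9), heading=315, pen down
BK 7: (2,-9) -> (-2.95,-4.05) [heading=315, draw]
RT 90: heading 315 -> 225
LT 90: heading 225 -> 315
BK 13: (-2.95,-4.05) -> (-12.142,5.142) [heading=315, draw]
RT 90: heading 315 -> 225
LT 180: heading 225 -> 45
LT 180: heading 45 -> 225
RT 180: heading 225 -> 45
RT 90: heading 45 -> 315
RT 90: heading 315 -> 225
RT 180: heading 225 -> 45
RT 270: heading 45 -> 135
LT 270: heading 135 -> 45
RT 270: heading 45 -> 135
Final: pos=(-12.142,5.142), heading=135, 2 segment(s) drawn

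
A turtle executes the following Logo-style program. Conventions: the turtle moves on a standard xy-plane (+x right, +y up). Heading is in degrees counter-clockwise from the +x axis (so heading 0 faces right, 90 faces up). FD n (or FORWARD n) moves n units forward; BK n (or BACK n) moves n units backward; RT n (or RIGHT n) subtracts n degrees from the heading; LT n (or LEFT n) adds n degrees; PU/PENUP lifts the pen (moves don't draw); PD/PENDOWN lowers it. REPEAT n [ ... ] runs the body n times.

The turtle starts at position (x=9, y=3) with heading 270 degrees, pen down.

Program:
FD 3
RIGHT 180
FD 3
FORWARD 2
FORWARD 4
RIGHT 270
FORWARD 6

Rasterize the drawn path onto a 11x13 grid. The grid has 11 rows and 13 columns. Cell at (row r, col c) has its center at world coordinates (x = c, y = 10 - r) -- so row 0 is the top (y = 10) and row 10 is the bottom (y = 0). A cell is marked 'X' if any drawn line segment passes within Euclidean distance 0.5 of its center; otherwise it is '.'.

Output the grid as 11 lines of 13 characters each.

Segment 0: (9,3) -> (9,0)
Segment 1: (9,0) -> (9,3)
Segment 2: (9,3) -> (9,5)
Segment 3: (9,5) -> (9,9)
Segment 4: (9,9) -> (3,9)

Answer: .............
...XXXXXXX...
.........X...
.........X...
.........X...
.........X...
.........X...
.........X...
.........X...
.........X...
.........X...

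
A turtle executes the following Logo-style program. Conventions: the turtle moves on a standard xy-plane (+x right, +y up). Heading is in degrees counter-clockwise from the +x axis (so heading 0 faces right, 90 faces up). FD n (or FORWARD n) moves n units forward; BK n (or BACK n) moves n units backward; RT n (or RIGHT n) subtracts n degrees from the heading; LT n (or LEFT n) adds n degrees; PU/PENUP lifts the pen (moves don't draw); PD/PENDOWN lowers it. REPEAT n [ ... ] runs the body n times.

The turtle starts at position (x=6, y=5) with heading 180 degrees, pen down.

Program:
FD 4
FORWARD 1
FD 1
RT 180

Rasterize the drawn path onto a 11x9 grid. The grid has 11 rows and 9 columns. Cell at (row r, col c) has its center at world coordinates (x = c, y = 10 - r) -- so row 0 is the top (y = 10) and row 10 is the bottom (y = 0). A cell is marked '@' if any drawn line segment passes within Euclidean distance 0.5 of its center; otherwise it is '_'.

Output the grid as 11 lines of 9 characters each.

Answer: _________
_________
_________
_________
_________
@@@@@@@__
_________
_________
_________
_________
_________

Derivation:
Segment 0: (6,5) -> (2,5)
Segment 1: (2,5) -> (1,5)
Segment 2: (1,5) -> (0,5)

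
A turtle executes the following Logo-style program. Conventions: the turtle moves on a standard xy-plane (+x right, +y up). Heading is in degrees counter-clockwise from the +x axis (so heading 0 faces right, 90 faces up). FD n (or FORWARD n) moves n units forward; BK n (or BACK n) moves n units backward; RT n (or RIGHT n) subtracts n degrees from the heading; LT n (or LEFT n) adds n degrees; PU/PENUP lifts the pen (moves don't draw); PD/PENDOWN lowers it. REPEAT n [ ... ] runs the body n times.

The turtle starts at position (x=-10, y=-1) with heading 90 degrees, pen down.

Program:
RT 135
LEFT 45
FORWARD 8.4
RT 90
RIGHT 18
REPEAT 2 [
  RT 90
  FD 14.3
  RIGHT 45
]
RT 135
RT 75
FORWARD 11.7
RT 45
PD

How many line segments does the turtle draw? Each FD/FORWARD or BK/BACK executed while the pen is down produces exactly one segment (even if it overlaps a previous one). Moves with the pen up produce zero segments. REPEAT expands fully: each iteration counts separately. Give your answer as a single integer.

Answer: 4

Derivation:
Executing turtle program step by step:
Start: pos=(-10,-1), heading=90, pen down
RT 135: heading 90 -> 315
LT 45: heading 315 -> 0
FD 8.4: (-10,-1) -> (-1.6,-1) [heading=0, draw]
RT 90: heading 0 -> 270
RT 18: heading 270 -> 252
REPEAT 2 [
  -- iteration 1/2 --
  RT 90: heading 252 -> 162
  FD 14.3: (-1.6,-1) -> (-15.2,3.419) [heading=162, draw]
  RT 45: heading 162 -> 117
  -- iteration 2/2 --
  RT 90: heading 117 -> 27
  FD 14.3: (-15.2,3.419) -> (-2.459,9.911) [heading=27, draw]
  RT 45: heading 27 -> 342
]
RT 135: heading 342 -> 207
RT 75: heading 207 -> 132
FD 11.7: (-2.459,9.911) -> (-10.288,18.606) [heading=132, draw]
RT 45: heading 132 -> 87
PD: pen down
Final: pos=(-10.288,18.606), heading=87, 4 segment(s) drawn
Segments drawn: 4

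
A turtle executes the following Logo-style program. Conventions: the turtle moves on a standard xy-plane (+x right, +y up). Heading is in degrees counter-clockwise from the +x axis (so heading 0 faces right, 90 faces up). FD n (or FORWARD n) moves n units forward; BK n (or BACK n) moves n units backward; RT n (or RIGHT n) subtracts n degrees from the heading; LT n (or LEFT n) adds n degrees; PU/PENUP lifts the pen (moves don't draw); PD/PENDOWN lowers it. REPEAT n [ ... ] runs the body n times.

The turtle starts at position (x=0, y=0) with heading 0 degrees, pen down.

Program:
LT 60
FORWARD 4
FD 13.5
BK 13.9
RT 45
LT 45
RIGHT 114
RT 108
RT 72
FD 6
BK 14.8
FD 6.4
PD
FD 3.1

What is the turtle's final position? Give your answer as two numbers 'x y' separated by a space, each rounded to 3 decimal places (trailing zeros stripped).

Executing turtle program step by step:
Start: pos=(0,0), heading=0, pen down
LT 60: heading 0 -> 60
FD 4: (0,0) -> (2,3.464) [heading=60, draw]
FD 13.5: (2,3.464) -> (8.75,15.155) [heading=60, draw]
BK 13.9: (8.75,15.155) -> (1.8,3.118) [heading=60, draw]
RT 45: heading 60 -> 15
LT 45: heading 15 -> 60
RT 114: heading 60 -> 306
RT 108: heading 306 -> 198
RT 72: heading 198 -> 126
FD 6: (1.8,3.118) -> (-1.727,7.972) [heading=126, draw]
BK 14.8: (-1.727,7.972) -> (6.973,-4.002) [heading=126, draw]
FD 6.4: (6.973,-4.002) -> (3.211,1.176) [heading=126, draw]
PD: pen down
FD 3.1: (3.211,1.176) -> (1.389,3.684) [heading=126, draw]
Final: pos=(1.389,3.684), heading=126, 7 segment(s) drawn

Answer: 1.389 3.684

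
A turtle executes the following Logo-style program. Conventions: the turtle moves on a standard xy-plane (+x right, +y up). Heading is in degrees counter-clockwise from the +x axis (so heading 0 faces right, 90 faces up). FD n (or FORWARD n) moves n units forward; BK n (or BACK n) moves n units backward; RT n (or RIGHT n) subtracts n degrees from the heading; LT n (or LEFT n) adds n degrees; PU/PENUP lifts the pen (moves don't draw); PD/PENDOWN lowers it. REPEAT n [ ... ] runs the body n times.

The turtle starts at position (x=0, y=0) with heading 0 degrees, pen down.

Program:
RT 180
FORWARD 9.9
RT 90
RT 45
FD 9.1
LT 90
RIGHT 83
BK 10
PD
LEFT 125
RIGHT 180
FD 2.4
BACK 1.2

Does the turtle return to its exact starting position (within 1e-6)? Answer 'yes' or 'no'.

Executing turtle program step by step:
Start: pos=(0,0), heading=0, pen down
RT 180: heading 0 -> 180
FD 9.9: (0,0) -> (-9.9,0) [heading=180, draw]
RT 90: heading 180 -> 90
RT 45: heading 90 -> 45
FD 9.1: (-9.9,0) -> (-3.465,6.435) [heading=45, draw]
LT 90: heading 45 -> 135
RT 83: heading 135 -> 52
BK 10: (-3.465,6.435) -> (-9.622,-1.445) [heading=52, draw]
PD: pen down
LT 125: heading 52 -> 177
RT 180: heading 177 -> 357
FD 2.4: (-9.622,-1.445) -> (-7.225,-1.571) [heading=357, draw]
BK 1.2: (-7.225,-1.571) -> (-8.424,-1.508) [heading=357, draw]
Final: pos=(-8.424,-1.508), heading=357, 5 segment(s) drawn

Start position: (0, 0)
Final position: (-8.424, -1.508)
Distance = 8.558; >= 1e-6 -> NOT closed

Answer: no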